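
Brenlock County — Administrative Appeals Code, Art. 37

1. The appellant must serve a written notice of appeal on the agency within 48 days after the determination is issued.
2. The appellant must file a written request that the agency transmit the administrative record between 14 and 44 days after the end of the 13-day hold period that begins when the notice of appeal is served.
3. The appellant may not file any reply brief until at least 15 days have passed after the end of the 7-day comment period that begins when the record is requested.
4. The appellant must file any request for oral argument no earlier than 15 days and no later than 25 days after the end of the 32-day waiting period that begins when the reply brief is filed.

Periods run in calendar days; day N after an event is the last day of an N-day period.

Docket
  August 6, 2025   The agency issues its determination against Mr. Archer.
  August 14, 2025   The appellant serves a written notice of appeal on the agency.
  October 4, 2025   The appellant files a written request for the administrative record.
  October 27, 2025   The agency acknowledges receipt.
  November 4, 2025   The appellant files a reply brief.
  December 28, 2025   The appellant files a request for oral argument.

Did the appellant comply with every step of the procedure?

Yes

Step 1 — counting 48 days from August 6, 2025 (when the determination is issued) gives a deadline of September 23, 2025; completed August 14, 2025, before the deadline.
Step 2 — 14 and 44 days from August 27, 2025 (end of the 13-day hold period, which began when the notice of appeal is served on August 14, 2025) are September 10, 2025 and October 10, 2025 respectively; done October 4, 2025 — within the window.
Step 3 — must wait 15 days from October 11, 2025 (end of the 7-day comment period, which began when the record is requested on October 4, 2025), so not before October 26, 2025; done November 4, 2025 — permitted.
Step 4 — 15 and 25 days from December 6, 2025 (end of the 32-day waiting period, which began when the reply brief is filed on November 4, 2025) are December 21, 2025 and December 31, 2025 respectively; done December 28, 2025 — within the window.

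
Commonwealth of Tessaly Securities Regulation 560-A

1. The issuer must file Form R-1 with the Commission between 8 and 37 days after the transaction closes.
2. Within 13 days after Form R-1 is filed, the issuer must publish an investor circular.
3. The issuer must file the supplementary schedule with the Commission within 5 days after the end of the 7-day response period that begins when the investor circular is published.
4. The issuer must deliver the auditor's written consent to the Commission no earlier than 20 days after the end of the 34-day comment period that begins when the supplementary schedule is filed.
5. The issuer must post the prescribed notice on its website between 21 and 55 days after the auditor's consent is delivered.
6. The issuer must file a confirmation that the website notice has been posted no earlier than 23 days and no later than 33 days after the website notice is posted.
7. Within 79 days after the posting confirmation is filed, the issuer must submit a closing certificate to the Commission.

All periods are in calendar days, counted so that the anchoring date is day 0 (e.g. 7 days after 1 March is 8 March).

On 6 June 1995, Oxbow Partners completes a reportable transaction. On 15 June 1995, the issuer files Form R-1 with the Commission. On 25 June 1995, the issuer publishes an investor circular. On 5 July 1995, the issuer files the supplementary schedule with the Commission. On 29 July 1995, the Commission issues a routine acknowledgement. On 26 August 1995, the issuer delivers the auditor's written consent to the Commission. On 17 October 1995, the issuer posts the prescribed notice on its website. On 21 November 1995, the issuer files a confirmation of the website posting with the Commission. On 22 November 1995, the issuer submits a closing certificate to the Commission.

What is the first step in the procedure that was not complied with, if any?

Step 4

Step 1: the window is 8–37 days after 6 June 1995 (when the transaction closes), so 14 June 1995 through 13 July 1995; done 15 June 1995 — within the window.
Step 2: 13 days after 15 June 1995 (when Form R-1 is filed) is 28 June 1995; 25 June 1995 is within that limit.
Step 3: 5 days after 2 July 1995 (end of the 7-day response period, which began when the investor circular is published on 25 June 1995) is 7 July 1995; completed 5 July 1995, before the deadline.
Step 4: the earliest permitted date is 20 days after 8 August 1995 (end of the 34-day comment period, which began when the supplementary schedule is filed on 5 July 1995), i.e. 28 August 1995; 26 August 1995 is 2 days before the earliest permitted date.
That is the first point of non-compliance.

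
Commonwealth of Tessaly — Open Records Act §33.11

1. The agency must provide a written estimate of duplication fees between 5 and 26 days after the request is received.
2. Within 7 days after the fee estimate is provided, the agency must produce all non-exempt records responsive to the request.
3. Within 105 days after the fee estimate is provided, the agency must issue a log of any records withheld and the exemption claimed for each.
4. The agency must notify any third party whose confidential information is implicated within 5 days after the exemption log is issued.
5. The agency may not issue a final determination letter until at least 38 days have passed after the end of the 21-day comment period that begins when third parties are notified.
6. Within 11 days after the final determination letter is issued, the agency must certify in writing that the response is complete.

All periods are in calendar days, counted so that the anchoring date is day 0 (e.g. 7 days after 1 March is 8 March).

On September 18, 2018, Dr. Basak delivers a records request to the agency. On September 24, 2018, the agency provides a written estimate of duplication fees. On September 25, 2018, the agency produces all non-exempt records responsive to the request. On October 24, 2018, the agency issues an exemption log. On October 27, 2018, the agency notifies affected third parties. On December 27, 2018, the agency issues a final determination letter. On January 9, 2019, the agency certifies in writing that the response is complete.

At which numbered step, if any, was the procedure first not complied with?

Step 6

Step 1 — 5 and 26 days from September 18, 2018 (when the request is received) are September 23, 2018 and October 14, 2018 respectively; September 24, 2018 falls inside that range.
Step 2 — counting 7 days from September 24, 2018 (when the fee estimate is provided) gives a deadline of October 1, 2018; done September 25, 2018 — timely.
Step 3 — counting 105 days from September 24, 2018 (when the fee estimate is provided) gives a deadline of January 7, 2019; October 24, 2018 is within that limit.
Step 4 — counting 5 days from October 24, 2018 (when the exemption log is issued) gives a deadline of October 29, 2018; completed October 27, 2018, before the deadline.
Step 5 — must wait 38 days from November 17, 2018 (end of the 21-day comment period, which began when third parties are notified on October 27, 2018), so not before December 25, 2018; done December 27, 2018 — permitted.
Step 6 — counting 11 days from December 27, 2018 (when the final determination letter is issued) gives a deadline of January 7, 2019; January 9, 2019 misses that deadline by 2 days.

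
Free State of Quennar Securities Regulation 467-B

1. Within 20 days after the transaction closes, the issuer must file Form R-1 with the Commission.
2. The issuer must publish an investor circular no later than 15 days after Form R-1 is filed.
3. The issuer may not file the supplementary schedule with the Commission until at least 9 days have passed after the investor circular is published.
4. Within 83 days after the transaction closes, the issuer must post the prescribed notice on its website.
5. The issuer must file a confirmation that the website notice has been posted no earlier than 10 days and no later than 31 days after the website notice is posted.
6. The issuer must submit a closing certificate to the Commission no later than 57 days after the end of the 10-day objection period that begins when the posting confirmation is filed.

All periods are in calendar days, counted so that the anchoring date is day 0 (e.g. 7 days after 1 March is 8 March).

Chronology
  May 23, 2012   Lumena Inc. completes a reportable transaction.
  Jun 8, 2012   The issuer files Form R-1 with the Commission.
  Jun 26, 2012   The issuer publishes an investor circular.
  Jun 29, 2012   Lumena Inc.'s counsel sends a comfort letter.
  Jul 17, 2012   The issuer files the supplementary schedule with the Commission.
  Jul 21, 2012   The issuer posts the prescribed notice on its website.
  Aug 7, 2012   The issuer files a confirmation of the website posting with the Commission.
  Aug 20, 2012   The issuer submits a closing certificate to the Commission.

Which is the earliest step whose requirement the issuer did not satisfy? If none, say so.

Step 1: 20 days after May 23, 2012 (when the transaction closes) is Jun 12, 2012; completed Jun 8, 2012, before the deadline.
Step 2: 15 days after Jun 8, 2012 (when Form R-1 is filed) is Jun 23, 2012; done Jun 26, 2012 — 3 days late.
That is the first point of non-compliance.

Step 2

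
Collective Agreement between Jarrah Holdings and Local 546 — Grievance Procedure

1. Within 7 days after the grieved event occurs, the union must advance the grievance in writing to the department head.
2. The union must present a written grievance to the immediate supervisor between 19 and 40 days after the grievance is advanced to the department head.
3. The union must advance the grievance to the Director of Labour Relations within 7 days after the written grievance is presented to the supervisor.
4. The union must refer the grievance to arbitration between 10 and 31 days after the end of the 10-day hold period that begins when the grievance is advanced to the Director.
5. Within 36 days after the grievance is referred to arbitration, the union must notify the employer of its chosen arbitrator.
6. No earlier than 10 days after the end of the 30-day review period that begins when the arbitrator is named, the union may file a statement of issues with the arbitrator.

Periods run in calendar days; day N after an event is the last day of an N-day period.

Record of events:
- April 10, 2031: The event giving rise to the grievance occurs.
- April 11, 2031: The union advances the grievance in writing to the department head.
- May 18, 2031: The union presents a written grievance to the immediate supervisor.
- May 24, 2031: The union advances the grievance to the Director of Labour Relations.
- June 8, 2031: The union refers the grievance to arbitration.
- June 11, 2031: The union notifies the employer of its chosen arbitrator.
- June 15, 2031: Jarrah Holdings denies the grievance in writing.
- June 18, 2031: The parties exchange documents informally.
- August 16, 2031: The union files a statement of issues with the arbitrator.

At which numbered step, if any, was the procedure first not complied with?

(1) due by April 10, 2031 + 7 days = April 17, 2031; April 11, 2031 is within that limit.
(2) the permitted window runs from April 11, 2031 + 19 = April 30, 2031 to April 11, 2031 + 40 = May 21, 2031; done May 18, 2031, which is between those dates.
(3) due by May 18, 2031 + 7 days = May 25, 2031; May 24, 2031 is within that limit.
(4) the permitted window runs from June 3, 2031 + 10 = June 13, 2031 to June 3, 2031 + 31 = July 4, 2031; done June 8, 2031 — 5 days before the window opened.
No need to go further; step 4 was not satisfied.

Step 4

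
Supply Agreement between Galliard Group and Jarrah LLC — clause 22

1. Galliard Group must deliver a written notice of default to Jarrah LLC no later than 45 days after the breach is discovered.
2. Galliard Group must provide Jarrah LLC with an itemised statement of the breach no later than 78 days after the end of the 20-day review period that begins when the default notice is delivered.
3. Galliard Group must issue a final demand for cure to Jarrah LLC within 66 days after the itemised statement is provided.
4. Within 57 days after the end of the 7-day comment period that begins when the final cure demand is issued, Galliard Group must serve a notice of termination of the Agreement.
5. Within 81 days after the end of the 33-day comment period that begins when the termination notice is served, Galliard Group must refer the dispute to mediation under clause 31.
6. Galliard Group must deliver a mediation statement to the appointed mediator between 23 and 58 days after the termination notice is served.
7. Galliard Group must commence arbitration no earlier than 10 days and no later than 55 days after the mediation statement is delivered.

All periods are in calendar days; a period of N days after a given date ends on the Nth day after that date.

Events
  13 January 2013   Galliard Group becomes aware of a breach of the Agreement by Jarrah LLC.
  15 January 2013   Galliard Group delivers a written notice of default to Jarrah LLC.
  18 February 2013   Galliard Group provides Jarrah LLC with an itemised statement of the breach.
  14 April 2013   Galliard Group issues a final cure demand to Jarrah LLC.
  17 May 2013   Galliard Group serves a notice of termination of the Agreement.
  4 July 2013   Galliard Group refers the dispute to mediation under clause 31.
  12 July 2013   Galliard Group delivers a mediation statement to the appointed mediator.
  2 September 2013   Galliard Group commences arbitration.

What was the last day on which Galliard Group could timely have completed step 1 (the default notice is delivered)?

Step 1 runs from 13 January 2013, when the breach is discovered. 45 days after 13 January 2013 is 27 February 2013.

27 February 2013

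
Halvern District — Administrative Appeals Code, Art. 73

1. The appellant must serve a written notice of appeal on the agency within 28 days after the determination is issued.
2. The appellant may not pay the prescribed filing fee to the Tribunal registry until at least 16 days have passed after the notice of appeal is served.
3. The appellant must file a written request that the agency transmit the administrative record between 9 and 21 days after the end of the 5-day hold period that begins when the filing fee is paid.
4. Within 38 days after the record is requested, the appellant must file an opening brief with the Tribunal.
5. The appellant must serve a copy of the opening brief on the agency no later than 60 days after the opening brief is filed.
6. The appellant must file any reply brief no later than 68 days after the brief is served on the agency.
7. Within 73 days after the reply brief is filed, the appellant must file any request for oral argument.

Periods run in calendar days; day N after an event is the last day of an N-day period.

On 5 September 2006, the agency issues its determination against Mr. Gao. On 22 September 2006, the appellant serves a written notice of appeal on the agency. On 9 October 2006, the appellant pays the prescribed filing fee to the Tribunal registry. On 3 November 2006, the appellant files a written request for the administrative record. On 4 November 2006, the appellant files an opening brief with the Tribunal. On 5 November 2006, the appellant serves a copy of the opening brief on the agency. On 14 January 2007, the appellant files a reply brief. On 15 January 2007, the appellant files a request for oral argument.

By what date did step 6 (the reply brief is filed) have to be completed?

12 January 2007

Step 6 runs from 5 November 2006, when the brief is served on the agency. 68 days after 5 November 2006 is 12 January 2007.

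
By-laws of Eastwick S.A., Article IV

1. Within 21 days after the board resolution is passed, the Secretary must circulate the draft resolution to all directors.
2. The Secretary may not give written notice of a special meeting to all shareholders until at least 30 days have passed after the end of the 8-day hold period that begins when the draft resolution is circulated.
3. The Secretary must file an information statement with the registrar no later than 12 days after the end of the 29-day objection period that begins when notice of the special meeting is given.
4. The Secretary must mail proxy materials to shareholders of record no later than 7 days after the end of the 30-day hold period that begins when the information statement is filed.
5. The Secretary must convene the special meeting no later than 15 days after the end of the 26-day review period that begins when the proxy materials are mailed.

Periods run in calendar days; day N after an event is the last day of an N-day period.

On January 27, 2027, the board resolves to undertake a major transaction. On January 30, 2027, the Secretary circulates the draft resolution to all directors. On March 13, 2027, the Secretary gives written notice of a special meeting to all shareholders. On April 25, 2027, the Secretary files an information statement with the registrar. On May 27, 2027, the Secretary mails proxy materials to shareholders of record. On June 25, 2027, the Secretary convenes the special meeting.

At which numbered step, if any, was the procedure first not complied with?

Step 1 — counting 21 days from January 27, 2027 (when the board resolution is passed) gives a deadline of February 17, 2027; January 30, 2027 is within that limit.
Step 2 — must wait 30 days from February 7, 2027 (end of the 8-day hold period, which began when the draft resolution is circulated on January 30, 2027), so not before March 9, 2027; done March 13, 2027, after the minimum wait.
Step 3 — counting 12 days from April 11, 2027 (end of the 29-day objection period, which began when notice of the special meeting is given on March 13, 2027) gives a deadline of April 23, 2027; April 25, 2027 misses that deadline by 2 days.
That is the first point of non-compliance.

Step 3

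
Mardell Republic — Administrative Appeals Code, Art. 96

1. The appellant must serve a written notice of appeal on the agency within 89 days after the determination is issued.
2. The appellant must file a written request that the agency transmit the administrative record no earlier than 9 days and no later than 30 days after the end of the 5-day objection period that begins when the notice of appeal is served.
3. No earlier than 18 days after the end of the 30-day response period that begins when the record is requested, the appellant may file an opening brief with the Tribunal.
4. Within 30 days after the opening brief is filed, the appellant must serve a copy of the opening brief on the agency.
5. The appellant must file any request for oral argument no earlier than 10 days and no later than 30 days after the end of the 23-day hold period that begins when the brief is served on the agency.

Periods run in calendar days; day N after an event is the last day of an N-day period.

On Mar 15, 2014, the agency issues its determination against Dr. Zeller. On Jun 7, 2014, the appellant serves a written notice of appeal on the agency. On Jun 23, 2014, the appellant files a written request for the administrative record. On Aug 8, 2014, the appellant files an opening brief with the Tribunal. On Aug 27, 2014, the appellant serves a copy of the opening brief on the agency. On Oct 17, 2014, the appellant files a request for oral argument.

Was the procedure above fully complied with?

Step 1 — counting 89 days from Mar 15, 2014 (when the determination is issued) gives a deadline of Jun 12, 2014; Jun 7, 2014 is within that limit.
Step 2 — 9 and 30 days from Jun 12, 2014 (end of the 5-day objection period, which began when the notice of appeal is served on Jun 7, 2014) are Jun 21, 2014 and Jul 12, 2014 respectively; done Jun 23, 2014 — within the window.
Step 3 — must wait 18 days from Jul 23, 2014 (end of the 30-day response period, which began when the record is requested on Jun 23, 2014), so not before Aug 10, 2014; acted on Aug 8, 2014, 2 days prematurely.
Later steps need not be reached.

No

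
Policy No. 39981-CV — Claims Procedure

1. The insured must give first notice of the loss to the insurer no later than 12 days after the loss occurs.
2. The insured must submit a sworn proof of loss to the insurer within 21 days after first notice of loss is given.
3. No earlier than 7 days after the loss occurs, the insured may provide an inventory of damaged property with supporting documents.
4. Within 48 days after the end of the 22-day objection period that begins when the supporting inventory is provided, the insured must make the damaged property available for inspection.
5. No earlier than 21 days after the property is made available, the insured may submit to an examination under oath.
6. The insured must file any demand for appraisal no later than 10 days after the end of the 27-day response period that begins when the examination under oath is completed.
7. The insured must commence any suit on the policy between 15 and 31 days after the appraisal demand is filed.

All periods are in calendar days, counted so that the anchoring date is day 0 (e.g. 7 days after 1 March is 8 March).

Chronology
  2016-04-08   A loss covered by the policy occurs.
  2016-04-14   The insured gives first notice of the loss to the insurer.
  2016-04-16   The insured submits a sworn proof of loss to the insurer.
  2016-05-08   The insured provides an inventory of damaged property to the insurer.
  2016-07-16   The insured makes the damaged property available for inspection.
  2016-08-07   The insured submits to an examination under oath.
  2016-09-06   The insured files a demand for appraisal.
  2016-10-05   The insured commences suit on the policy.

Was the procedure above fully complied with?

Step 1 — counting 12 days from 2016-04-08 (when the loss occurs) gives a deadline of 2016-04-20; completed 2016-04-14, before the deadline.
Step 2 — counting 21 days from 2016-04-14 (when first notice of loss is given) gives a deadline of 2016-05-05; done 2016-04-16 — timely.
Step 3 — must wait 7 days from 2016-04-08 (when the loss occurs), so not before 2016-04-15; 2016-05-08 is on or after that date.
Step 4 — counting 48 days from 2016-05-30 (end of the 22-day objection period, which began when the supporting inventory is provided on 2016-05-08) gives a deadline of 2016-07-17; done 2016-07-16 — timely.
Step 5 — must wait 21 days from 2016-07-16 (when the property is made available), so not before 2016-08-06; done 2016-08-07, after the minimum wait.
Step 6 — counting 10 days from 2016-09-03 (end of the 27-day response period, which began when the examination under oath is completed on 2016-08-07) gives a deadline of 2016-09-13; done 2016-09-06 — timely.
Step 7 — 15 and 31 days from 2016-09-06 (when the appraisal demand is filed) are 2016-09-21 and 2016-10-07 respectively; 2016-10-05 falls inside that range.

Yes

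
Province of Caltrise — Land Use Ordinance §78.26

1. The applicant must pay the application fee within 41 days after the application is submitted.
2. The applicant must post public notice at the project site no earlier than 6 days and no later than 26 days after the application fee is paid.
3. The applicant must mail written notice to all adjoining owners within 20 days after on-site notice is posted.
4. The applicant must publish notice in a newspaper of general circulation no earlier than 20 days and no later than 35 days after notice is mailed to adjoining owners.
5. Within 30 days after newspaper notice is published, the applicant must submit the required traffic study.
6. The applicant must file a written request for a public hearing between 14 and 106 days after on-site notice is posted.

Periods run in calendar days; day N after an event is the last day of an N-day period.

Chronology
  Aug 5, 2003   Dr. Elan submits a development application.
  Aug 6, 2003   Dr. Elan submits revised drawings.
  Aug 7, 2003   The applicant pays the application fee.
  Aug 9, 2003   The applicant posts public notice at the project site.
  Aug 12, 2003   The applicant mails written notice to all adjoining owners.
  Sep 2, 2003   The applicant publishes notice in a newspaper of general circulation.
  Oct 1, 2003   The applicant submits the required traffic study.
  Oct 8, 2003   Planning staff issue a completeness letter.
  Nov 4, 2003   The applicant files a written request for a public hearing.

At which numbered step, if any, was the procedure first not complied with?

Step 1: 41 days after Aug 5, 2003 (when the application is submitted) is Sep 15, 2003; done Aug 7, 2003 — timely.
Step 2: the window is 6–26 days after Aug 7, 2003 (when the application fee is paid), so Aug 13, 2003 through Sep 2, 2003; done Aug 9, 2003 — 4 days before the window opened.

Step 2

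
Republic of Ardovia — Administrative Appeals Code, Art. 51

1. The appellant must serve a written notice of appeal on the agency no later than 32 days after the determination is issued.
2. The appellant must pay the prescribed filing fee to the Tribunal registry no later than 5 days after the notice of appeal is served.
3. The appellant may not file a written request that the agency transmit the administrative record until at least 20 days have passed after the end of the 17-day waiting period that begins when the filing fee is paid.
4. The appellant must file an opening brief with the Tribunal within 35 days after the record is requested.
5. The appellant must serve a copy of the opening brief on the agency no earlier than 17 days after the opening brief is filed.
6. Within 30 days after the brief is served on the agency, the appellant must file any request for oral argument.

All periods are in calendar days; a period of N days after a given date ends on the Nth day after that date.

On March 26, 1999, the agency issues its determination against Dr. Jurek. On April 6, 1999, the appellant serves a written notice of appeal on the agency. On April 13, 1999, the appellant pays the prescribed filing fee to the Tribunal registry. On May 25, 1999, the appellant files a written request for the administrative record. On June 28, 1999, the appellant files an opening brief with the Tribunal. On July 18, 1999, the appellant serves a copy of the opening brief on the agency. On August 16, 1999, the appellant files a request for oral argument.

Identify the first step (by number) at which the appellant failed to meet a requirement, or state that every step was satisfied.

Step 2

Step 1: 32 days after March 26, 1999 (when the determination is issued) is April 27, 1999; completed April 6, 1999, before the deadline.
Step 2: 5 days after April 6, 1999 (when the notice of appeal is served) is April 11, 1999; April 13, 1999 misses that deadline by 2 days.
No need to go further; step 2 was not satisfied.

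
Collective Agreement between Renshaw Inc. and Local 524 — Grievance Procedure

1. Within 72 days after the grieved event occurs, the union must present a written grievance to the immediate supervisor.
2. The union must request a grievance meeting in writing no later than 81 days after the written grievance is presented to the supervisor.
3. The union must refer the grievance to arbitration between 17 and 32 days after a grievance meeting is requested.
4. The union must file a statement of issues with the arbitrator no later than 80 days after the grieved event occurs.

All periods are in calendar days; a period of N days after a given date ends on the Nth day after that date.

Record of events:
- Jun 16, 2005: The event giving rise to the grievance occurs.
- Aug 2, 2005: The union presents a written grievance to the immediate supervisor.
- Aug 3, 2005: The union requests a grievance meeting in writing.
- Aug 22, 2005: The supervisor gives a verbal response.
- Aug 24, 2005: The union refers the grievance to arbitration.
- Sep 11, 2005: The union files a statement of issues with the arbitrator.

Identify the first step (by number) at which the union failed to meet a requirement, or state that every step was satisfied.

Step 1: 72 days after Jun 16, 2005 (when the grieved event occurs) is Aug 27, 2005; done Aug 2, 2005 — timely.
Step 2: 81 days after Aug 2, 2005 (when the written grievance is presented to the supervisor) is Oct 22, 2005; done Aug 3, 2005 — timely.
Step 3: the window is 17–32 days after Aug 3, 2005 (when a grievance meeting is requested), so Aug 20, 2005 through Sep 4, 2005; done Aug 24, 2005 — within the window.
Step 4: 80 days after Jun 16, 2005 (when the grieved event occurs) is Sep 4, 2005; done Sep 11, 2005 — 7 days late.
The procedure was therefore not followed at step 4.

Step 4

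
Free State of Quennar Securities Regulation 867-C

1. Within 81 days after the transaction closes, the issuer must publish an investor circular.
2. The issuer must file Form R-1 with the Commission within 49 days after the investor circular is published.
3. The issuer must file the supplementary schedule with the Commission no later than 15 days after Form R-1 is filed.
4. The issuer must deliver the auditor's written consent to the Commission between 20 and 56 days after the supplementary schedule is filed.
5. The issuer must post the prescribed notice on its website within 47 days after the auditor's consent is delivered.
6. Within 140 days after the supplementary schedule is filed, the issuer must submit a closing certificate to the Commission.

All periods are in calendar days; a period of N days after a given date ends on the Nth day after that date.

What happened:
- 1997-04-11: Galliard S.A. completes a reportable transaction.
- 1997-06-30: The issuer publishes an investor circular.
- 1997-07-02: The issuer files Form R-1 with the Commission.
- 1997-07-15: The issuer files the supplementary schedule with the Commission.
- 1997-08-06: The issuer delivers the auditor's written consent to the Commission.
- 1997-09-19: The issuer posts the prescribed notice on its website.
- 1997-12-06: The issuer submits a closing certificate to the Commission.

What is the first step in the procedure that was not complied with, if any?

Step 6

(1) due by 1997-04-11 + 81 days = 1997-07-01; 1997-06-30 is within that limit.
(2) due by 1997-06-30 + 49 days = 1997-08-18; completed 1997-07-02, before the deadline.
(3) due by 1997-07-02 + 15 days = 1997-07-17; done 1997-07-15 — timely.
(4) the permitted window runs from 1997-07-15 + 20 = 1997-08-04 to 1997-07-15 + 56 = 1997-09-09; 1997-08-06 falls inside that range.
(5) due by 1997-08-06 + 47 days = 1997-09-22; completed 1997-09-19, before the deadline.
(6) due by 1997-07-15 + 140 days = 1997-12-02; done 1997-12-06 — 4 days late.
The procedure was therefore not followed at step 6.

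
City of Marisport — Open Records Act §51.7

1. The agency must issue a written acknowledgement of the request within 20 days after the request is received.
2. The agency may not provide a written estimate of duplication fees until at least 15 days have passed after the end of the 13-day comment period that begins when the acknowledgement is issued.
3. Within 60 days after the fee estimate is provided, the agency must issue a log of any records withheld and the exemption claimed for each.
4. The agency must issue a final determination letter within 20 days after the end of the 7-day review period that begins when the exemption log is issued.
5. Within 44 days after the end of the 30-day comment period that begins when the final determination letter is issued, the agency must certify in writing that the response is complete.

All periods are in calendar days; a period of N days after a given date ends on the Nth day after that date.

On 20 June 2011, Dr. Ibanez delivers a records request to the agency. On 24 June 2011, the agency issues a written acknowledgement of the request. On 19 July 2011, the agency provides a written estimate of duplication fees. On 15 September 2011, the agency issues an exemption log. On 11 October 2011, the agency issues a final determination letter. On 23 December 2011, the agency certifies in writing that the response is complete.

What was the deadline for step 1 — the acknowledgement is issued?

10 July 2011

Step 1 runs from 20 June 2011, when the request is received. 20 days after 20 June 2011 is 10 July 2011.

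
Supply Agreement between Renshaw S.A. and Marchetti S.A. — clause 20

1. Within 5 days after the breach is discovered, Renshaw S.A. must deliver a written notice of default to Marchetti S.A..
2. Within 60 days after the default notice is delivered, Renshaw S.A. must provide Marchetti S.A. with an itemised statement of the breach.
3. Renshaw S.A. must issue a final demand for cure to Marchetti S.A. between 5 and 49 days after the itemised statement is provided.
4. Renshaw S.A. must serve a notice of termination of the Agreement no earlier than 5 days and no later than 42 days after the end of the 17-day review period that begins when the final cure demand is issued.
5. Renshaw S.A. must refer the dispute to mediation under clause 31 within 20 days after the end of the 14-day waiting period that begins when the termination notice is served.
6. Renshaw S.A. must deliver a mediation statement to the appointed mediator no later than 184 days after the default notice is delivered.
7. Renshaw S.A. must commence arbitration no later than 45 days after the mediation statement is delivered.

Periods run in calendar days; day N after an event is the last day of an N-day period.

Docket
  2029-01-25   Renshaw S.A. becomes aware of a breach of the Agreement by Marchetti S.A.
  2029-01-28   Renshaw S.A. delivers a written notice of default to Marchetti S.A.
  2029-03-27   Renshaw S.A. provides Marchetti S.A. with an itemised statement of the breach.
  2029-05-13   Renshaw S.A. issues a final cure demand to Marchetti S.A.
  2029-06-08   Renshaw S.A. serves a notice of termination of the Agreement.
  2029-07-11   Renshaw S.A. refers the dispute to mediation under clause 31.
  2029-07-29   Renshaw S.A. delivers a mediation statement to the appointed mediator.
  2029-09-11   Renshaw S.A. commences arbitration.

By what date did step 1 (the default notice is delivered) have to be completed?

2029-01-30

Step 1 runs from 2029-01-25, when the breach is discovered. 5 days after 2029-01-25 is 2029-01-30.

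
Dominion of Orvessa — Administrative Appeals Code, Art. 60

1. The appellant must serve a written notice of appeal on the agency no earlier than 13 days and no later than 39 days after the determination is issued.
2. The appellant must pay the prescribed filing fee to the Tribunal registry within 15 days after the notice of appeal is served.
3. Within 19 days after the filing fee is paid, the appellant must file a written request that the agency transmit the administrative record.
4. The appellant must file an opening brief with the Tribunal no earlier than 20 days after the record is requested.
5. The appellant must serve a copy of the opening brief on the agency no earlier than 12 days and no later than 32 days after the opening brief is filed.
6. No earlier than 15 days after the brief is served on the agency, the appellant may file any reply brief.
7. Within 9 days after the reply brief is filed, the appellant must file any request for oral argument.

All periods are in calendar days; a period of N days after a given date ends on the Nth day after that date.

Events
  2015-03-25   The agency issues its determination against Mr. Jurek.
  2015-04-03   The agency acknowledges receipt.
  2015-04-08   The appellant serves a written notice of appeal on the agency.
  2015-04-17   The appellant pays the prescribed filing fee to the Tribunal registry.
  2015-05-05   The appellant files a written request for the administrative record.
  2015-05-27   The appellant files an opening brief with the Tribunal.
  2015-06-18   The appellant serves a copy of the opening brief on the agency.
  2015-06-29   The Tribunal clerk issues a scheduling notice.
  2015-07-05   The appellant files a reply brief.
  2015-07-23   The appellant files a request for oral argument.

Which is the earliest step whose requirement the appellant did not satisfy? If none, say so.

Step 1 — 13 and 39 days from 2015-03-25 (when the determination is issued) are 2015-04-07 and 2015-05-03 respectively; done 2015-04-08, which is between those dates.
Step 2 — counting 15 days from 2015-04-08 (when the notice of appeal is served) gives a deadline of 2015-04-23; done 2015-04-17 — timely.
Step 3 — counting 19 days from 2015-04-17 (when the filing fee is paid) gives a deadline of 2015-05-06; done 2015-05-05 — timely.
Step 4 — must wait 20 days from 2015-05-05 (when the record is requested), so not before 2015-05-25; done 2015-05-27, after the minimum wait.
Step 5 — 12 and 32 days from 2015-05-27 (when the opening brief is filed) are 2015-06-08 and 2015-06-28 respectively; 2015-06-18 falls inside that range.
Step 6 — must wait 15 days from 2015-06-18 (when the brief is served on the agency), so not before 2015-07-03; 2015-07-05 is on or after that date.
Step 7 — counting 9 days from 2015-07-05 (when the reply brief is filed) gives a deadline of 2015-07-14; done 2015-07-23 — 9 days late.

Step 7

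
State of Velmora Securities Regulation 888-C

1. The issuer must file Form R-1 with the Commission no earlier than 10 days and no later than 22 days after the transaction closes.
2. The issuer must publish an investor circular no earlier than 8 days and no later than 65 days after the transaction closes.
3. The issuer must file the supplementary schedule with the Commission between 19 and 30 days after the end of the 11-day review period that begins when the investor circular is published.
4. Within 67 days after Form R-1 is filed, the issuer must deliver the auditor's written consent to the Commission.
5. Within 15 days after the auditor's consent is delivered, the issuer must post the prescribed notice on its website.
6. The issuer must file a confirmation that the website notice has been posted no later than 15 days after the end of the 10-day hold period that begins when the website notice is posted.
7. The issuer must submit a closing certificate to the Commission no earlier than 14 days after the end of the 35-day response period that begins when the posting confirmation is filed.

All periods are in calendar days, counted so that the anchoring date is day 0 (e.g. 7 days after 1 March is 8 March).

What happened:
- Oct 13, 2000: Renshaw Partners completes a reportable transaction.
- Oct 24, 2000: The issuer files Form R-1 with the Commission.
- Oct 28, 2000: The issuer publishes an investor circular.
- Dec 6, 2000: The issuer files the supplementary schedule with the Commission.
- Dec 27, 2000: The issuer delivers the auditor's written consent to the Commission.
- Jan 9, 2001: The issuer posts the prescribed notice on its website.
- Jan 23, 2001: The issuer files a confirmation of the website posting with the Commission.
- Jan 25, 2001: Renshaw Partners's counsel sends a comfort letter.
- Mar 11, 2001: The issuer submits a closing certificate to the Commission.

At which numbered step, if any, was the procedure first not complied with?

Step 7

(1) the permitted window runs from Oct 13, 2000 + 10 = Oct 23, 2000 to Oct 13, 2000 + 22 = Nov 4, 2000; Oct 24, 2000 falls inside that range.
(2) the permitted window runs from Oct 13, 2000 + 8 = Oct 21, 2000 to Oct 13, 2000 + 65 = Dec 17, 2000; done Oct 28, 2000 — within the window.
(3) the permitted window runs from Nov 8, 2000 + 19 = Nov 27, 2000 to Nov 8, 2000 + 30 = Dec 8, 2000; Dec 6, 2000 falls inside that range.
(4) due by Oct 24, 2000 + 67 days = Dec 30, 2000; completed Dec 27, 2000, before the deadline.
(5) due by Dec 27, 2000 + 15 days = Jan 11, 2001; Jan 9, 2001 is within that limit.
(6) due by Jan 19, 2001 + 15 days = Feb 3, 2001; Jan 23, 2001 is within that limit.
(7) permitted from Feb 27, 2001 + 14 days = Mar 13, 2001 onward; acted on Mar 11, 2001, 2 days prematurely.
That is the first point of non-compliance.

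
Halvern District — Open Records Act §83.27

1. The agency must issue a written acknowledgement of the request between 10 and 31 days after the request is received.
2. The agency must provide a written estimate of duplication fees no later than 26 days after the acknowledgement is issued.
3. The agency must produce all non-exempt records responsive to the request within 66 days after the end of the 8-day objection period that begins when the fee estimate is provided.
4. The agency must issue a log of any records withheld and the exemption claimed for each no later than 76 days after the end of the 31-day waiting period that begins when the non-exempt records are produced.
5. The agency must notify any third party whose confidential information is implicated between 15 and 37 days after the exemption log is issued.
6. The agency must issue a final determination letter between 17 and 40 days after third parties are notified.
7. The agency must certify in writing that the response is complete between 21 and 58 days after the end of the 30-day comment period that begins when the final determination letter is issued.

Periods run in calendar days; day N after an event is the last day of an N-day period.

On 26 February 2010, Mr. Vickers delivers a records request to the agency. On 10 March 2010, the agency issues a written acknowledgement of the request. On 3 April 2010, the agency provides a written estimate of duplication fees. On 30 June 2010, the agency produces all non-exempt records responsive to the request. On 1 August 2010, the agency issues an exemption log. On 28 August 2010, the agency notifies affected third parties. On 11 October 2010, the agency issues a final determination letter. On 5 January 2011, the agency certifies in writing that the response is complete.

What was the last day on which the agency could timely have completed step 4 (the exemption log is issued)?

15 October 2010

The non-exempt records are produced on 30 June 2010; the 31-day waiting period therefore ends 31 July 2010, and step 4 runs from that date. 76 days after 31 July 2010 is 15 October 2010.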